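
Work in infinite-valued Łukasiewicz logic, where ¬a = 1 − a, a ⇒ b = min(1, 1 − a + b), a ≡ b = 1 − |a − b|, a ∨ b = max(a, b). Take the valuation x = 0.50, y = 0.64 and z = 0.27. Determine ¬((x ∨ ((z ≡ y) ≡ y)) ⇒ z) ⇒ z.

0.55

z ≡ y = 1 − |0.27 − 0.64| = 1 − 0.37 = 0.63
(z ≡ y) ≡ y = 1 − |0.63 − 0.64| = 1 − 0.01 = 0.99
x ∨ ((z ≡ y) ≡ y) = max(0.50, 0.99) = 0.99
(x ∨ ((z ≡ y) ≡ y)) ⇒ z = min(1, 1 − 0.99 + 0.27) = min(1, 0.28) = 0.28
¬((x ∨ ((z ≡ y) ≡ y)) ⇒ z) = 1 − 0.28 = 0.72
¬((x ∨ ((z ≡ y) ≡ y)) ⇒ z) ⇒ z = min(1, 1 − 0.72 + 0.27) = min(1, 0.55) = 0.55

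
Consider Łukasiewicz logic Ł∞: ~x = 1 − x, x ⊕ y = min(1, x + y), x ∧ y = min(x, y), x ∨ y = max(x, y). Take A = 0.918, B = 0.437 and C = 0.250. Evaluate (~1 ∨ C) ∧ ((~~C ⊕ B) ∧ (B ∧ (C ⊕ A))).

0.250

~1 = 1 − 1.000 = 0.000
~1 ∨ C = max(0.000, 0.250) = 0.250
~C = 1 − 0.250 = 0.750
~~C = 1 − 0.750 = 0.250
~~C ⊕ B = min(1, 0.250 + 0.437) = min(1, 0.687) = 0.687
C ⊕ A = min(1, 0.250 + 0.918) = min(1, 1.168) = 1.000
B ∧ (C ⊕ A) = min(0.437, 1.000) = 0.437
(~~C ⊕ B) ∧ (B ∧ (C ⊕ A)) = min(0.687, 0.437) = 0.437
(~1 ∨ C) ∧ ((~~C ⊕ B) ∧ (B ∧ (C ⊕ A))) = min(0.250, 0.437) = 0.250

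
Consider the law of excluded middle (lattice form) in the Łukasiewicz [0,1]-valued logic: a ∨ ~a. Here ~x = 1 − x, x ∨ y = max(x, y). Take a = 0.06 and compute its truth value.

0.94

~a = 1 − 0.06 = 0.94
a ∨ ~a = max(0.06, 0.94) = 0.94
(The value 0.94 < 1 shows this instance is not satisfied; not a Ł∞-tautology — its value is max(a, 1−a).)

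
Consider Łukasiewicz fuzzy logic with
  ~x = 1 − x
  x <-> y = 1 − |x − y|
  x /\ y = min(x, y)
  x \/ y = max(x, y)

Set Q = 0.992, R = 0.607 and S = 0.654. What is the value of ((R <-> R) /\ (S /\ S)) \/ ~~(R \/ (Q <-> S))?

R <-> R = 1 − |0.607 − 0.607| = 1 − 0.000 = 1.000
S /\ S = min(0.654, 0.654) = 0.654
(R <-> R) /\ (S /\ S) = min(1.000, 0.654) = 0.654
Q <-> S = 1 − |0.992 − 0.654| = 1 − 0.338 = 0.662
R \/ (Q <-> S) = max(0.607, 0.662) = 0.662
~(R \/ (Q <-> S)) = 1 − 0.662 = 0.338
~~(R \/ (Q <-> S)) = 1 − 0.338 = 0.662
((R <-> R) /\ (S /\ S)) \/ ~~(R \/ (Q <-> S)) = max(0.654, 0.662) = 0.662

0.662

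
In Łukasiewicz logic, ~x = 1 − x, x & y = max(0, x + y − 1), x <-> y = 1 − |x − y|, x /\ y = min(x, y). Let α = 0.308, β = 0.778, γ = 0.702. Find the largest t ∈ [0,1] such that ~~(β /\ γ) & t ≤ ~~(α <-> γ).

0.904

β /\ γ = min(0.778, 0.702) = 0.702
~(β /\ γ) = 1 − 0.702 = 0.298
~~(β /\ γ) = 1 − 0.298 = 0.702
So the left factor is ~~(β /\ γ) = 0.702.
α <-> γ = 1 − |0.308 − 0.702| = 1 − 0.394 = 0.606
~(α <-> γ) = 1 − 0.606 = 0.394
~~(α <-> γ) = 1 − 0.394 = 0.606
So the right-hand bound is ~~(α <-> γ) = 0.606.
The residuum of the Łukasiewicz t-norm gives the supremum: min(1, 1 − 0.702 + 0.606).
1 − 0.702 + 0.606 = 0.904, so t = min(1, 0.904) = 0.904.
Check: 0.702 & 0.904 = max(0, 0.606) = 0.606 ≤ 0.606.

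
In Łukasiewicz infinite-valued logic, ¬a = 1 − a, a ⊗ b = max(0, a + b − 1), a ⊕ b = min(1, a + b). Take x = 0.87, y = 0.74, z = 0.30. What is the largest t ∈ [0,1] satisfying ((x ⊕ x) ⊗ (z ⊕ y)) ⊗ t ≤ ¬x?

x ⊕ x = min(1, 0.87 + 0.87) = min(1, 1.74) = 1.00
z ⊕ y = min(1, 0.30 + 0.74) = min(1, 1.04) = 1.00
(x ⊕ x) ⊗ (z ⊕ y) = max(0, 1.00 + 1.00 − 1) = max(0, 1.00) = 1.00
So the left factor is (x ⊕ x) ⊗ (z ⊕ y) = 1.00.
¬x = 1 − 0.87 = 0.13
So the right-hand bound is ¬x = 0.13.
The residuum of the Łukasiewicz t-norm gives the supremum: min(1, 1 − 1.00 + 0.13).
1 − 1.00 + 0.13 = 0.13, so t = min(1, 0.13) = 0.13.
Check: 1.00 ⊗ 0.13 = max(0, 0.13) = 0.13 ≤ 0.13.

0.13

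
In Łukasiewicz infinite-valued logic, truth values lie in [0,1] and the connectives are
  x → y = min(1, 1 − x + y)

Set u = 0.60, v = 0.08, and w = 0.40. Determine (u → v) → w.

0.92

u → v = min(1, 1 − 0.60 + 0.08) = min(1, 0.48) = 0.48
(u → v) → w = min(1, 1 − 0.48 + 0.40) = min(1, 0.92) = 0.92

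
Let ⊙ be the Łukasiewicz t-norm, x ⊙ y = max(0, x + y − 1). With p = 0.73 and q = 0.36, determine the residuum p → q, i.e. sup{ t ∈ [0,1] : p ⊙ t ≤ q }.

0.63

The residuum of the Łukasiewicz t-norm gives the supremum: min(1, 1 − 0.73 + 0.36).
1 − 0.73 + 0.36 = 0.63, so t = min(1, 0.63) = 0.63.
Check: 0.73 ⊙ 0.63 = max(0, 0.36) = 0.36 ≤ 0.36.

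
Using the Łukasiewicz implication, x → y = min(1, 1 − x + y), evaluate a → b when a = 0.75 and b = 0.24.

a → b = min(1, 1 − 0.75 + 0.24) = min(1, 0.49) = 0.49
For comparison, the Gödel implication (1 if x ≤ y else y) would give 0.24.

0.49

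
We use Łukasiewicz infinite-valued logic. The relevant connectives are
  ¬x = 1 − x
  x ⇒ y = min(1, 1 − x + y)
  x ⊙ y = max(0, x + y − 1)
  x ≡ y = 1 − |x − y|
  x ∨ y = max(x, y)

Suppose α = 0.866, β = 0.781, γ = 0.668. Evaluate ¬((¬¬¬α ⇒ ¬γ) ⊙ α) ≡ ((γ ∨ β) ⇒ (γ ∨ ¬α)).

¬α = 1 − 0.866 = 0.134
¬¬α = 1 − 0.134 = 0.866
¬¬¬α = 1 − 0.866 = 0.134
¬γ = 1 − 0.668 = 0.332
¬¬¬α ⇒ ¬γ = min(1, 1 − 0.134 + 0.332) = min(1, 1.198) = 1.000
(¬¬¬α ⇒ ¬γ) ⊙ α = max(0, 1.000 + 0.866 − 1) = max(0, 0.866) = 0.866
¬((¬¬¬α ⇒ ¬γ) ⊙ α) = 1 − 0.866 = 0.134
γ ∨ β = max(0.668, 0.781) = 0.781
γ ∨ ¬α = max(0.668, 0.134) = 0.668
(γ ∨ β) ⇒ (γ ∨ ¬α) = min(1, 1 − 0.781 + 0.668) = min(1, 0.887) = 0.887
¬((¬¬¬α ⇒ ¬γ) ⊙ α) ≡ ((γ ∨ β) ⇒ (γ ∨ ¬α)) = 1 − |0.134 − 0.887| = 1 − 0.753 = 0.247

0.247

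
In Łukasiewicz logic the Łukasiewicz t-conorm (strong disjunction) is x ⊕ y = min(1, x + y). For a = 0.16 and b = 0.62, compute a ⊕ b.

0.78

a ⊕ b = min(1, 0.16 + 0.62) = min(1, 0.78) = 0.78
For comparison, the Gödel t-conorm max(x, y) would give 0.62.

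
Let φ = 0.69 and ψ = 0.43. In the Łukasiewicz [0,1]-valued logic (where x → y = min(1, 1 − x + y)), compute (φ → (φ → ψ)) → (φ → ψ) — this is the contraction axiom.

φ → ψ = min(1, 1 − 0.69 + 0.43) = min(1, 0.74) = 0.74
φ → (φ → ψ) = min(1, 1 − 0.69 + 0.74) = min(1, 1.05) = 1.00
(φ → (φ → ψ)) → (φ → ψ) = min(1, 1 − 1.00 + 0.74) = min(1, 0.74) = 0.74
(The value 0.74 < 1 shows this instance is not satisfied; fails in Ł∞ (the t-norm is not idempotent).)

0.74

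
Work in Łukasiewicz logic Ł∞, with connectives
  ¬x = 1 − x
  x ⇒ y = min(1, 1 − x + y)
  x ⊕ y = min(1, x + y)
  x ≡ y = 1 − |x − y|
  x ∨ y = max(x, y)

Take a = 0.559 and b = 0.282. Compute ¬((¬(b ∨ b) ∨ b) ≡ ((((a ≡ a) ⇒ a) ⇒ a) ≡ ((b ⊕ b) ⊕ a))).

0.282

b ∨ b = max(0.282, 0.282) = 0.282
¬(b ∨ b) = 1 − 0.282 = 0.718
¬(b ∨ b) ∨ b = max(0.718, 0.282) = 0.718
a ≡ a = 1 − |0.559 − 0.559| = 1 − 0.000 = 1.000
(a ≡ a) ⇒ a = min(1, 1 − 1.000 + 0.559) = min(1, 0.559) = 0.559
((a ≡ a) ⇒ a) ⇒ a = min(1, 1 − 0.559 + 0.559) = min(1, 1.000) = 1.000
b ⊕ b = min(1, 0.282 + 0.282) = min(1, 0.564) = 0.564
(b ⊕ b) ⊕ a = min(1, 0.564 + 0.559) = min(1, 1.123) = 1.000
(((a ≡ a) ⇒ a) ⇒ a) ≡ ((b ⊕ b) ⊕ a) = 1 − |1.000 − 1.000| = 1 − 0.000 = 1.000
(¬(b ∨ b) ∨ b) ≡ ((((a ≡ a) ⇒ a) ⇒ a) ≡ ((b ⊕ b) ⊕ a)) = 1 − |0.718 − 1.000| = 1 − 0.282 = 0.718
¬((¬(b ∨ b) ∨ b) ≡ ((((a ≡ a) ⇒ a) ⇒ a) ≡ ((b ⊕ b) ⊕ a))) = 1 − 0.718 = 0.282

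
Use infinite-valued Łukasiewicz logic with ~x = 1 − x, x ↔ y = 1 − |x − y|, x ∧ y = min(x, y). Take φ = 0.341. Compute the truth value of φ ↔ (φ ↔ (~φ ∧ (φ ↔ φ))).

0.659

~φ = 1 − 0.341 = 0.659
φ ↔ φ = 1 − |0.341 − 0.341| = 1 − 0.000 = 1.000
~φ ∧ (φ ↔ φ) = min(0.659, 1.000) = 0.659
φ ↔ (~φ ∧ (φ ↔ φ)) = 1 − |0.341 − 0.659| = 1 − 0.318 = 0.682
φ ↔ (φ ↔ (~φ ∧ (φ ↔ φ))) = 1 − |0.341 − 0.682| = 1 − 0.341 = 0.659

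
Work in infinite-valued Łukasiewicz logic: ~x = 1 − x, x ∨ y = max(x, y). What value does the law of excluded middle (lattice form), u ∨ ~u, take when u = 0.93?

~u = 1 − 0.93 = 0.07
u ∨ ~u = max(0.93, 0.07) = 0.93
(The value 0.93 < 1 shows this instance is not satisfied; not a Ł∞-tautology — its value is max(a, 1−a).)

0.93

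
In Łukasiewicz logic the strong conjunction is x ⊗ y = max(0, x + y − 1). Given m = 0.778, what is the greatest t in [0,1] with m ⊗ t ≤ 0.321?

The residuum of the Łukasiewicz t-norm gives the supremum: min(1, 1 − 0.778 + 0.321).
1 − 0.778 + 0.321 = 0.543, so t = min(1, 0.543) = 0.543.
Check: 0.778 ⊗ 0.543 = max(0, 0.321) = 0.321 ≤ 0.321.

0.543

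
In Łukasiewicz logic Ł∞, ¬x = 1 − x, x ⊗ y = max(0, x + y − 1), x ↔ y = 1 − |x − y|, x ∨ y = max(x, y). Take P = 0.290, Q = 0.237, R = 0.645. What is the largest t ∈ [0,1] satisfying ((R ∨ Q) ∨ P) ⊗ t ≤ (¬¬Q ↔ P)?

R ∨ Q = max(0.645, 0.237) = 0.645
(R ∨ Q) ∨ P = max(0.645, 0.290) = 0.645
So the left factor is (R ∨ Q) ∨ P = 0.645.
¬Q = 1 − 0.237 = 0.763
¬¬Q = 1 − 0.763 = 0.237
¬¬Q ↔ P = 1 − |0.237 − 0.290| = 1 − 0.053 = 0.947
So the right-hand bound is ¬¬Q ↔ P = 0.947.
The residuum of the Łukasiewicz t-norm gives the supremum: min(1, 1 − 0.645 + 0.947).
1 − 0.645 + 0.947 = 1.302, so t = min(1, 1.302) = 1.000.
Check: 0.645 ⊗ 1.000 = max(0, 0.645) = 0.645 ≤ 0.947.

1.000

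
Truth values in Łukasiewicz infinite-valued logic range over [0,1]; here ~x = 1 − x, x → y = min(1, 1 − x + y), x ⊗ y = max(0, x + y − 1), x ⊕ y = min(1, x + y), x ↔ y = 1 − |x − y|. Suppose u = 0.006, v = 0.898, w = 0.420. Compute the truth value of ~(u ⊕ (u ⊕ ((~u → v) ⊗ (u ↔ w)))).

~u = 1 − 0.006 = 0.994
~u → v = min(1, 1 − 0.994 + 0.898) = min(1, 0.904) = 0.904
u ↔ w = 1 − |0.006 − 0.420| = 1 − 0.414 = 0.586
(~u → v) ⊗ (u ↔ w) = max(0, 0.904 + 0.586 − 1) = max(0, 0.490) = 0.490
u ⊕ ((~u → v) ⊗ (u ↔ w)) = min(1, 0.006 + 0.490) = min(1, 0.496) = 0.496
u ⊕ (u ⊕ ((~u → v) ⊗ (u ↔ w))) = min(1, 0.006 + 0.496) = min(1, 0.502) = 0.502
~(u ⊕ (u ⊕ ((~u → v) ⊗ (u ↔ w)))) = 1 − 0.502 = 0.498

0.498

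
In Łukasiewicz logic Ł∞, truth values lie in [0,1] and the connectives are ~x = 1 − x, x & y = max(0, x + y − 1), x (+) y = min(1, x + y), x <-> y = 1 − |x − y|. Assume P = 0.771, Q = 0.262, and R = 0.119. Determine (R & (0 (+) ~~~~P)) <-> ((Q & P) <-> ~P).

0.196

~P = 1 − 0.771 = 0.229
~~P = 1 − 0.229 = 0.771
~~~P = 1 − 0.771 = 0.229
~~~~P = 1 − 0.229 = 0.771
0 (+) ~~~~P = min(1, 0.000 + 0.771) = min(1, 0.771) = 0.771
R & (0 (+) ~~~~P) = max(0, 0.119 + 0.771 − 1) = max(0, -0.110) = 0.000
Q & P = max(0, 0.262 + 0.771 − 1) = max(0, 0.033) = 0.033
(Q & P) <-> ~P = 1 − |0.033 − 0.229| = 1 − 0.196 = 0.804
(R & (0 (+) ~~~~P)) <-> ((Q & P) <-> ~P) = 1 − |0.000 − 0.804| = 1 − 0.804 = 0.196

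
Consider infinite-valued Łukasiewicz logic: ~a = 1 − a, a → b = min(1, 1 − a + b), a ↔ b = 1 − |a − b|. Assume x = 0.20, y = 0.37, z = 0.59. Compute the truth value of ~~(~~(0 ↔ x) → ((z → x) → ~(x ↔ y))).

0.76

0 ↔ x = 1 − |0.00 − 0.20| = 1 − 0.20 = 0.80
~(0 ↔ x) = 1 − 0.80 = 0.20
~~(0 ↔ x) = 1 − 0.20 = 0.80
z → x = min(1, 1 − 0.59 + 0.20) = min(1, 0.61) = 0.61
x ↔ y = 1 − |0.20 − 0.37| = 1 − 0.17 = 0.83
~(x ↔ y) = 1 − 0.83 = 0.17
(z → x) → ~(x ↔ y) = min(1, 1 − 0.61 + 0.17) = min(1, 0.56) = 0.56
~~(0 ↔ x) → ((z → x) → ~(x ↔ y)) = min(1, 1 − 0.80 + 0.56) = min(1, 0.76) = 0.76
~(~~(0 ↔ x) → ((z → x) → ~(x ↔ y))) = 1 − 0.76 = 0.24
~~(~~(0 ↔ x) → ((z → x) → ~(x ↔ y))) = 1 − 0.24 = 0.76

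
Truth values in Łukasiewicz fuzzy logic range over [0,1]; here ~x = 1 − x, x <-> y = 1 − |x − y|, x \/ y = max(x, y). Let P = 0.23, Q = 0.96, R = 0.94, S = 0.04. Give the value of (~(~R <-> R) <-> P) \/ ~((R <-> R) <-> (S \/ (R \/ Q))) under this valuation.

~R = 1 − 0.94 = 0.06
~R <-> R = 1 − |0.06 − 0.94| = 1 − 0.88 = 0.12
~(~R <-> R) = 1 − 0.12 = 0.88
~(~R <-> R) <-> P = 1 − |0.88 − 0.23| = 1 − 0.65 = 0.35
R <-> R = 1 − |0.94 − 0.94| = 1 − 0.00 = 1.00
R \/ Q = max(0.94, 0.96) = 0.96
S \/ (R \/ Q) = max(0.04, 0.96) = 0.96
(R <-> R) <-> (S \/ (R \/ Q)) = 1 − |1.00 − 0.96| = 1 − 0.04 = 0.96
~((R <-> R) <-> (S \/ (R \/ Q))) = 1 − 0.96 = 0.04
(~(~R <-> R) <-> P) \/ ~((R <-> R) <-> (S \/ (R \/ Q))) = max(0.35, 0.04) = 0.35

0.35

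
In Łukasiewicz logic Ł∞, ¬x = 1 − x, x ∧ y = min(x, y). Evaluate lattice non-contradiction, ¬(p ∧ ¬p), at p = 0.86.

¬p = 1 − 0.86 = 0.14
p ∧ ¬p = min(0.86, 0.14) = 0.14
¬(p ∧ ¬p) = 1 − 0.14 = 0.86
(The value 0.86 < 1 shows this instance is not satisfied; not a Ł∞-tautology — its value is 1 − min(a, 1−a).)

0.86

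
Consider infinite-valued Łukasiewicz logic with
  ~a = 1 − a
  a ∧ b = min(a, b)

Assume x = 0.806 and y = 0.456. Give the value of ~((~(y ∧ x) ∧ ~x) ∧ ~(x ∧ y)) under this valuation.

0.806

y ∧ x = min(0.456, 0.806) = 0.456
~(y ∧ x) = 1 − 0.456 = 0.544
~x = 1 − 0.806 = 0.194
~(y ∧ x) ∧ ~x = min(0.544, 0.194) = 0.194
x ∧ y = min(0.806, 0.456) = 0.456
~(x ∧ y) = 1 − 0.456 = 0.544
(~(y ∧ x) ∧ ~x) ∧ ~(x ∧ y) = min(0.194, 0.544) = 0.194
~((~(y ∧ x) ∧ ~x) ∧ ~(x ∧ y)) = 1 − 0.194 = 0.806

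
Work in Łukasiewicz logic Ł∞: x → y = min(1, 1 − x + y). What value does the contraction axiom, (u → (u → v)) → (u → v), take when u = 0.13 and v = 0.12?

0.99

u → v = min(1, 1 − 0.13 + 0.12) = min(1, 0.99) = 0.99
u → (u → v) = min(1, 1 − 0.13 + 0.99) = min(1, 1.86) = 1.00
(u → (u → v)) → (u → v) = min(1, 1 − 1.00 + 0.99) = min(1, 0.99) = 0.99
(The value 0.99 < 1 shows this instance is not satisfied; fails in Ł∞ (the t-norm is not idempotent).)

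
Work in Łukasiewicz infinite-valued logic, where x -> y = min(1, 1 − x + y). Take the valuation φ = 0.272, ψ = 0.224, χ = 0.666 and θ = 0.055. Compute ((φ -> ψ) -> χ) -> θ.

0.341

φ -> ψ = min(1, 1 − 0.272 + 0.224) = min(1, 0.952) = 0.952
(φ -> ψ) -> χ = min(1, 1 − 0.952 + 0.666) = min(1, 0.714) = 0.714
((φ -> ψ) -> χ) -> θ = min(1, 1 − 0.714 + 0.055) = min(1, 0.341) = 0.341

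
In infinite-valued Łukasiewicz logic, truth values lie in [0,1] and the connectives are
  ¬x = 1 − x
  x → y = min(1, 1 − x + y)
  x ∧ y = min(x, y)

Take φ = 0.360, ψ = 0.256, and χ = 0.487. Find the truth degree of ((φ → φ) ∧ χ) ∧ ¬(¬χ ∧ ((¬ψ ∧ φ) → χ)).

0.487

φ → φ = min(1, 1 − 0.360 + 0.360) = min(1, 1.000) = 1.000
(φ → φ) ∧ χ = min(1.000, 0.487) = 0.487
¬χ = 1 − 0.487 = 0.513
¬ψ = 1 − 0.256 = 0.744
¬ψ ∧ φ = min(0.744, 0.360) = 0.360
(¬ψ ∧ φ) → χ = min(1, 1 − 0.360 + 0.487) = min(1, 1.127) = 1.000
¬χ ∧ ((¬ψ ∧ φ) → χ) = min(0.513, 1.000) = 0.513
¬(¬χ ∧ ((¬ψ ∧ φ) → χ)) = 1 − 0.513 = 0.487
((φ → φ) ∧ χ) ∧ ¬(¬χ ∧ ((¬ψ ∧ φ) → χ)) = min(0.487, 0.487) = 0.487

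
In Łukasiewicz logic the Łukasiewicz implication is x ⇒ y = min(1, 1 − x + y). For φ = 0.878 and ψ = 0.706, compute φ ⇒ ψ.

φ ⇒ ψ = min(1, 1 − 0.878 + 0.706) = min(1, 0.828) = 0.828
For comparison, the Gödel implication (1 if x ≤ y else y) would give 0.706.

0.828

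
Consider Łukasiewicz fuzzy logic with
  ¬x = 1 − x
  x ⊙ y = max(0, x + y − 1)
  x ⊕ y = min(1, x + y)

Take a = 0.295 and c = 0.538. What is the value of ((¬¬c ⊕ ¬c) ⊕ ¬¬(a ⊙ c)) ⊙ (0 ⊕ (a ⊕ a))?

¬c = 1 − 0.538 = 0.462
¬¬c = 1 − 0.462 = 0.538
¬¬c ⊕ ¬c = min(1, 0.538 + 0.462) = min(1, 1.000) = 1.000
a ⊙ c = max(0, 0.295 + 0.538 − 1) = max(0, -0.167) = 0.000
¬(a ⊙ c) = 1 − 0.000 = 1.000
¬¬(a ⊙ c) = 1 − 1.000 = 0.000
(¬¬c ⊕ ¬c) ⊕ ¬¬(a ⊙ c) = min(1, 1.000 + 0.000) = min(1, 1.000) = 1.000
a ⊕ a = min(1, 0.295 + 0.295) = min(1, 0.590) = 0.590
0 ⊕ (a ⊕ a) = min(1, 0.000 + 0.590) = min(1, 0.590) = 0.590
((¬¬c ⊕ ¬c) ⊕ ¬¬(a ⊙ c)) ⊙ (0 ⊕ (a ⊕ a)) = max(0, 1.000 + 0.590 − 1) = max(0, 0.590) = 0.590

0.590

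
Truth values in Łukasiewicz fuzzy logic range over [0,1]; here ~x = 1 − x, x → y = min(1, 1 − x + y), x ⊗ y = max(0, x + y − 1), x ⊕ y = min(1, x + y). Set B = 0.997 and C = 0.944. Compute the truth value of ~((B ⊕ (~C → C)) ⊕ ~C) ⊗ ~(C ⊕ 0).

~C = 1 − 0.944 = 0.056
~C → C = min(1, 1 − 0.056 + 0.944) = min(1, 1.888) = 1.000
B ⊕ (~C → C) = min(1, 0.997 + 1.000) = min(1, 1.997) = 1.000
(B ⊕ (~C → C)) ⊕ ~C = min(1, 1.000 + 0.056) = min(1, 1.056) = 1.000
~((B ⊕ (~C → C)) ⊕ ~C) = 1 − 1.000 = 0.000
C ⊕ 0 = min(1, 0.944 + 0.000) = min(1, 0.944) = 0.944
~(C ⊕ 0) = 1 − 0.944 = 0.056
~((B ⊕ (~C → C)) ⊕ ~C) ⊗ ~(C ⊕ 0) = max(0, 0.000 + 0.056 − 1) = max(0, -0.944) = 0.000

0.000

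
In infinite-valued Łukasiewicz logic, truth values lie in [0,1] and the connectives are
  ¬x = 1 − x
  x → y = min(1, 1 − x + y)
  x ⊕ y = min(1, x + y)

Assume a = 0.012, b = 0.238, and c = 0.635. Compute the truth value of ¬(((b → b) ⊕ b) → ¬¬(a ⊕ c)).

0.353

b → b = min(1, 1 − 0.238 + 0.238) = min(1, 1.000) = 1.000
(b → b) ⊕ b = min(1, 1.000 + 0.238) = min(1, 1.238) = 1.000
a ⊕ c = min(1, 0.012 + 0.635) = min(1, 0.647) = 0.647
¬(a ⊕ c) = 1 − 0.647 = 0.353
¬¬(a ⊕ c) = 1 − 0.353 = 0.647
((b → b) ⊕ b) → ¬¬(a ⊕ c) = min(1, 1 − 1.000 + 0.647) = min(1, 0.647) = 0.647
¬(((b → b) ⊕ b) → ¬¬(a ⊕ c)) = 1 − 0.647 = 0.353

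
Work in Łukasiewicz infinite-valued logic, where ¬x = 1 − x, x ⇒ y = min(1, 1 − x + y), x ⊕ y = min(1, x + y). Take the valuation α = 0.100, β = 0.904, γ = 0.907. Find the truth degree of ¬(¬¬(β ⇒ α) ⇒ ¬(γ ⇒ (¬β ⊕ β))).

β ⇒ α = min(1, 1 − 0.904 + 0.100) = min(1, 0.196) = 0.196
¬(β ⇒ α) = 1 − 0.196 = 0.804
¬¬(β ⇒ α) = 1 − 0.804 = 0.196
¬β = 1 − 0.904 = 0.096
¬β ⊕ β = min(1, 0.096 + 0.904) = min(1, 1.000) = 1.000
γ ⇒ (¬β ⊕ β) = min(1, 1 − 0.907 + 1.000) = min(1, 1.093) = 1.000
¬(γ ⇒ (¬β ⊕ β)) = 1 − 1.000 = 0.000
¬¬(β ⇒ α) ⇒ ¬(γ ⇒ (¬β ⊕ β)) = min(1, 1 − 0.196 + 0.000) = min(1, 0.804) = 0.804
¬(¬¬(β ⇒ α) ⇒ ¬(γ ⇒ (¬β ⊕ β))) = 1 − 0.804 = 0.196

0.196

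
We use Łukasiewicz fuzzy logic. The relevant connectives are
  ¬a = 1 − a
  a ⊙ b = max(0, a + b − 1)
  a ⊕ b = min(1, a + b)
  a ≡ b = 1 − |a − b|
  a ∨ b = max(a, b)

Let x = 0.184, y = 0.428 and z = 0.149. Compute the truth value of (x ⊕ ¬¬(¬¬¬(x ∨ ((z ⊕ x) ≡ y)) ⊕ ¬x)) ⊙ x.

z ⊕ x = min(1, 0.149 + 0.184) = min(1, 0.333) = 0.333
(z ⊕ x) ≡ y = 1 − |0.333 − 0.428| = 1 − 0.095 = 0.905
x ∨ ((z ⊕ x) ≡ y) = max(0.184, 0.905) = 0.905
¬(x ∨ ((z ⊕ x) ≡ y)) = 1 − 0.905 = 0.095
¬¬(x ∨ ((z ⊕ x) ≡ y)) = 1 − 0.095 = 0.905
¬¬¬(x ∨ ((z ⊕ x) ≡ y)) = 1 − 0.905 = 0.095
¬x = 1 − 0.184 = 0.816
¬¬¬(x ∨ ((z ⊕ x) ≡ y)) ⊕ ¬x = min(1, 0.095 + 0.816) = min(1, 0.911) = 0.911
¬(¬¬¬(x ∨ ((z ⊕ x) ≡ y)) ⊕ ¬x) = 1 − 0.911 = 0.089
¬¬(¬¬¬(x ∨ ((z ⊕ x) ≡ y)) ⊕ ¬x) = 1 − 0.089 = 0.911
x ⊕ ¬¬(¬¬¬(x ∨ ((z ⊕ x) ≡ y)) ⊕ ¬x) = min(1, 0.184 + 0.911) = min(1, 1.095) = 1.000
(x ⊕ ¬¬(¬¬¬(x ∨ ((z ⊕ x) ≡ y)) ⊕ ¬x)) ⊙ x = max(0, 1.000 + 0.184 − 1) = max(0, 0.184) = 0.184

0.184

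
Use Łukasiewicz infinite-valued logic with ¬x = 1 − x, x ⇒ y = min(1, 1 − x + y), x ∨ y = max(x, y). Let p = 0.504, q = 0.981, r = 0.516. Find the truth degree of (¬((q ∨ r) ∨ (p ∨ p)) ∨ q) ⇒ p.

0.523

q ∨ r = max(0.981, 0.516) = 0.981
p ∨ p = max(0.504, 0.504) = 0.504
(q ∨ r) ∨ (p ∨ p) = max(0.981, 0.504) = 0.981
¬((q ∨ r) ∨ (p ∨ p)) = 1 − 0.981 = 0.019
¬((q ∨ r) ∨ (p ∨ p)) ∨ q = max(0.019, 0.981) = 0.981
(¬((q ∨ r) ∨ (p ∨ p)) ∨ q) ⇒ p = min(1, 1 − 0.981 + 0.504) = min(1, 0.523) = 0.523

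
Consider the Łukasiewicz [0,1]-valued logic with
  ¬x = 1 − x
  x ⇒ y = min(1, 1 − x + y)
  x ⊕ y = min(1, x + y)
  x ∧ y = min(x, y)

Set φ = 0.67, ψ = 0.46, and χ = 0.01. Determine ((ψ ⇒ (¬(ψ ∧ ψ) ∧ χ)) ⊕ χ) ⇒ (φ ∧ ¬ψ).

ψ ∧ ψ = min(0.46, 0.46) = 0.46
¬(ψ ∧ ψ) = 1 − 0.46 = 0.54
¬(ψ ∧ ψ) ∧ χ = min(0.54, 0.01) = 0.01
ψ ⇒ (¬(ψ ∧ ψ) ∧ χ) = min(1, 1 − 0.46 + 0.01) = min(1, 0.55) = 0.55
(ψ ⇒ (¬(ψ ∧ ψ) ∧ χ)) ⊕ χ = min(1, 0.55 + 0.01) = min(1, 0.56) = 0.56
¬ψ = 1 − 0.46 = 0.54
φ ∧ ¬ψ = min(0.67, 0.54) = 0.54
((ψ ⇒ (¬(ψ ∧ ψ) ∧ χ)) ⊕ χ) ⇒ (φ ∧ ¬ψ) = min(1, 1 − 0.56 + 0.54) = min(1, 0.98) = 0.98

0.98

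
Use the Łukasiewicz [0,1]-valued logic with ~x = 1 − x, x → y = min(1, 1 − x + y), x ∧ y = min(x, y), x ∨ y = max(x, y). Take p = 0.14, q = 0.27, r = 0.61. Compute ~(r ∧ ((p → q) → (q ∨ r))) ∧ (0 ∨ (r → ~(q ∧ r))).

0.39

p → q = min(1, 1 − 0.14 + 0.27) = min(1, 1.13) = 1.00
q ∨ r = max(0.27, 0.61) = 0.61
(p → q) → (q ∨ r) = min(1, 1 − 1.00 + 0.61) = min(1, 0.61) = 0.61
r ∧ ((p → q) → (q ∨ r)) = min(0.61, 0.61) = 0.61
~(r ∧ ((p → q) → (q ∨ r))) = 1 − 0.61 = 0.39
q ∧ r = min(0.27, 0.61) = 0.27
~(q ∧ r) = 1 − 0.27 = 0.73
r → ~(q ∧ r) = min(1, 1 − 0.61 + 0.73) = min(1, 1.12) = 1.00
0 ∨ (r → ~(q ∧ r)) = max(0.00, 1.00) = 1.00
~(r ∧ ((p → q) → (q ∨ r))) ∧ (0 ∨ (r → ~(q ∧ r))) = min(0.39, 1.00) = 0.39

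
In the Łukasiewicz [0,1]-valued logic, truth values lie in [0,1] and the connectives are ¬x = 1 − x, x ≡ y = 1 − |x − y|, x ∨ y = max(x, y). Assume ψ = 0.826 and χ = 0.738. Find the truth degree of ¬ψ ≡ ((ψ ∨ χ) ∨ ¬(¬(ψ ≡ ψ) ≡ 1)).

0.174

¬ψ = 1 − 0.826 = 0.174
ψ ∨ χ = max(0.826, 0.738) = 0.826
ψ ≡ ψ = 1 − |0.826 − 0.826| = 1 − 0.000 = 1.000
¬(ψ ≡ ψ) = 1 − 1.000 = 0.000
¬(ψ ≡ ψ) ≡ 1 = 1 − |0.000 − 1.000| = 1 − 1.000 = 0.000
¬(¬(ψ ≡ ψ) ≡ 1) = 1 − 0.000 = 1.000
(ψ ∨ χ) ∨ ¬(¬(ψ ≡ ψ) ≡ 1) = max(0.826, 1.000) = 1.000
¬ψ ≡ ((ψ ∨ χ) ∨ ¬(¬(ψ ≡ ψ) ≡ 1)) = 1 − |0.174 − 1.000| = 1 − 0.826 = 0.174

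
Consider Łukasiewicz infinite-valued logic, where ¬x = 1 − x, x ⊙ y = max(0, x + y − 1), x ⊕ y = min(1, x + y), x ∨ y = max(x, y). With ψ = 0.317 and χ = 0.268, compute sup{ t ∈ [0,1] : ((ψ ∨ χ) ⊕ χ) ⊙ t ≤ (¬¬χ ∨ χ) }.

ψ ∨ χ = max(0.317, 0.268) = 0.317
(ψ ∨ χ) ⊕ χ = min(1, 0.317 + 0.268) = min(1, 0.585) = 0.585
So the left factor is (ψ ∨ χ) ⊕ χ = 0.585.
¬χ = 1 − 0.268 = 0.732
¬¬χ = 1 − 0.732 = 0.268
¬¬χ ∨ χ = max(0.268, 0.268) = 0.268
So the right-hand bound is ¬¬χ ∨ χ = 0.268.
The residuum of the Łukasiewicz t-norm gives the supremum: min(1, 1 − 0.585 + 0.268).
1 − 0.585 + 0.268 = 0.683, so t = min(1, 0.683) = 0.683.
Check: 0.585 ⊙ 0.683 = max(0, 0.268) = 0.268 ≤ 0.268.

0.683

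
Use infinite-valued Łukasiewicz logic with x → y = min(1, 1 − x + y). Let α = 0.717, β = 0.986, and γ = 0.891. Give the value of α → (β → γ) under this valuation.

β → γ = min(1, 1 − 0.986 + 0.891) = min(1, 0.905) = 0.905
α → (β → γ) = min(1, 1 − 0.717 + 0.905) = min(1, 1.188) = 1.000

1.000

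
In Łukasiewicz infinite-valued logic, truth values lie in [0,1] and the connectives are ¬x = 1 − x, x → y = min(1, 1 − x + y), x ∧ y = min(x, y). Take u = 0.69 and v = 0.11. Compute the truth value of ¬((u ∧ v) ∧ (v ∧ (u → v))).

u ∧ v = min(0.69, 0.11) = 0.11
u → v = min(1, 1 − 0.69 + 0.11) = min(1, 0.42) = 0.42
v ∧ (u → v) = min(0.11, 0.42) = 0.11
(u ∧ v) ∧ (v ∧ (u → v)) = min(0.11, 0.11) = 0.11
¬((u ∧ v) ∧ (v ∧ (u → v))) = 1 − 0.11 = 0.89

0.89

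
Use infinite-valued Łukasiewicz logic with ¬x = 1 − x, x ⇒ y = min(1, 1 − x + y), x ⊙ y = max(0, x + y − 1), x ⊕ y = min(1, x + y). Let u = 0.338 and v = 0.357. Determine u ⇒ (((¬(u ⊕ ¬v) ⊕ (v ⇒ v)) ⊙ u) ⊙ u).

0.662

¬v = 1 − 0.357 = 0.643
u ⊕ ¬v = min(1, 0.338 + 0.643) = min(1, 0.981) = 0.981
¬(u ⊕ ¬v) = 1 − 0.981 = 0.019
v ⇒ v = min(1, 1 − 0.357 + 0.357) = min(1, 1.000) = 1.000
¬(u ⊕ ¬v) ⊕ (v ⇒ v) = min(1, 0.019 + 1.000) = min(1, 1.019) = 1.000
(¬(u ⊕ ¬v) ⊕ (v ⇒ v)) ⊙ u = max(0, 1.000 + 0.338 − 1) = max(0, 0.338) = 0.338
((¬(u ⊕ ¬v) ⊕ (v ⇒ v)) ⊙ u) ⊙ u = max(0, 0.338 + 0.338 − 1) = max(0, -0.324) = 0.000
u ⇒ (((¬(u ⊕ ¬v) ⊕ (v ⇒ v)) ⊙ u) ⊙ u) = min(1, 1 − 0.338 + 0.000) = min(1, 0.662) = 0.662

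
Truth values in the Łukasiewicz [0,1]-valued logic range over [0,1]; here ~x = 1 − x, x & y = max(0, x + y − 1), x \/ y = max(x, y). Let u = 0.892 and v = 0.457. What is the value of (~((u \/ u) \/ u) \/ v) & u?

u \/ u = max(0.892, 0.892) = 0.892
(u \/ u) \/ u = max(0.892, 0.892) = 0.892
~((u \/ u) \/ u) = 1 − 0.892 = 0.108
~((u \/ u) \/ u) \/ v = max(0.108, 0.457) = 0.457
(~((u \/ u) \/ u) \/ v) & u = max(0, 0.457 + 0.892 − 1) = max(0, 0.349) = 0.349

0.349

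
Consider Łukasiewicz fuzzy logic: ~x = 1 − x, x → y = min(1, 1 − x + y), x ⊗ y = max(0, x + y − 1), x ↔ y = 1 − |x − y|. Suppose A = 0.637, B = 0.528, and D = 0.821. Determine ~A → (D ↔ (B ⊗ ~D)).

~A = 1 − 0.637 = 0.363
~D = 1 − 0.821 = 0.179
B ⊗ ~D = max(0, 0.528 + 0.179 − 1) = max(0, -0.293) = 0.000
D ↔ (B ⊗ ~D) = 1 − |0.821 − 0.000| = 1 − 0.821 = 0.179
~A → (D ↔ (B ⊗ ~D)) = min(1, 1 − 0.363 + 0.179) = min(1, 0.816) = 0.816

0.816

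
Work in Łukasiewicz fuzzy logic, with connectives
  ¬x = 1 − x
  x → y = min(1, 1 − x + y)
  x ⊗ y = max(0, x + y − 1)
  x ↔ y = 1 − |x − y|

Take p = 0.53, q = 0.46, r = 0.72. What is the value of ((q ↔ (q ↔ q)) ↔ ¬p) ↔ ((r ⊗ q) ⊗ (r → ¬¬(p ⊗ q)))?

q ↔ q = 1 − |0.46 − 0.46| = 1 − 0.00 = 1.00
q ↔ (q ↔ q) = 1 − |0.46 − 1.00| = 1 − 0.54 = 0.46
¬p = 1 − 0.53 = 0.47
(q ↔ (q ↔ q)) ↔ ¬p = 1 − |0.46 − 0.47| = 1 − 0.01 = 0.99
r ⊗ q = max(0, 0.72 + 0.46 − 1) = max(0, 0.18) = 0.18
p ⊗ q = max(0, 0.53 + 0.46 − 1) = max(0, -0.01) = 0.00
¬(p ⊗ q) = 1 − 0.00 = 1.00
¬¬(p ⊗ q) = 1 − 1.00 = 0.00
r → ¬¬(p ⊗ q) = min(1, 1 − 0.72 + 0.00) = min(1, 0.28) = 0.28
(r ⊗ q) ⊗ (r → ¬¬(p ⊗ q)) = max(0, 0.18 + 0.28 − 1) = max(0, -0.54) = 0.00
((q ↔ (q ↔ q)) ↔ ¬p) ↔ ((r ⊗ q) ⊗ (r → ¬¬(p ⊗ q))) = 1 − |0.99 − 0.00| = 1 − 0.99 = 0.01

0.01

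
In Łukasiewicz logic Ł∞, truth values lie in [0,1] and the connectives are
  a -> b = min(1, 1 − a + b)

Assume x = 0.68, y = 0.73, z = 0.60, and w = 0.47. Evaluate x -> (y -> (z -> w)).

1.00

z -> w = min(1, 1 − 0.60 + 0.47) = min(1, 0.87) = 0.87
y -> (z -> w) = min(1, 1 − 0.73 + 0.87) = min(1, 1.14) = 1.00
x -> (y -> (z -> w)) = min(1, 1 − 0.68 + 1.00) = min(1, 1.32) = 1.00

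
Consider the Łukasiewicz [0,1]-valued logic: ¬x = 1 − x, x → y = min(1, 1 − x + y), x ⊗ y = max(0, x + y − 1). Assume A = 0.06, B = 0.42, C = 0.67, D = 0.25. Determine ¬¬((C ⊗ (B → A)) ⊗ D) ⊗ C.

B → A = min(1, 1 − 0.42 + 0.06) = min(1, 0.64) = 0.64
C ⊗ (B → A) = max(0, 0.67 + 0.64 − 1) = max(0, 0.31) = 0.31
(C ⊗ (B → A)) ⊗ D = max(0, 0.31 + 0.25 − 1) = max(0, -0.44) = 0.00
¬((C ⊗ (B → A)) ⊗ D) = 1 − 0.00 = 1.00
¬¬((C ⊗ (B → A)) ⊗ D) = 1 − 1.00 = 0.00
¬¬((C ⊗ (B → A)) ⊗ D) ⊗ C = max(0, 0.00 + 0.67 − 1) = max(0, -0.33) = 0.00

0.00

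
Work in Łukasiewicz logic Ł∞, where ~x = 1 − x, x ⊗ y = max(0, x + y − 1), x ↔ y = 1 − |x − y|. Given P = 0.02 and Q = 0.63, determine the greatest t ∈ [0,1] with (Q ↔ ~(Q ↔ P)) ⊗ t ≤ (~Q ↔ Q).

0.76

Q ↔ P = 1 − |0.63 − 0.02| = 1 − 0.61 = 0.39
~(Q ↔ P) = 1 − 0.39 = 0.61
Q ↔ ~(Q ↔ P) = 1 − |0.63 − 0.61| = 1 − 0.02 = 0.98
So the left factor is Q ↔ ~(Q ↔ P) = 0.98.
~Q = 1 − 0.63 = 0.37
~Q ↔ Q = 1 − |0.37 − 0.63| = 1 − 0.26 = 0.74
So the right-hand bound is ~Q ↔ Q = 0.74.
The residuum of the Łukasiewicz t-norm gives the supremum: min(1, 1 − 0.98 + 0.74).
1 − 0.98 + 0.74 = 0.76, so t = min(1, 0.76) = 0.76.
Check: 0.98 ⊗ 0.76 = max(0, 0.74) = 0.74 ≤ 0.74.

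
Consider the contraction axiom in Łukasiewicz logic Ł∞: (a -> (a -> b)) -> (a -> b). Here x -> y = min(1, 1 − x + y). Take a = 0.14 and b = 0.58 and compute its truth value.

a -> b = min(1, 1 − 0.14 + 0.58) = min(1, 1.44) = 1.00
a -> (a -> b) = min(1, 1 − 0.14 + 1.00) = min(1, 1.86) = 1.00
(a -> (a -> b)) -> (a -> b) = min(1, 1 − 1.00 + 1.00) = min(1, 1.00) = 1.00

1.00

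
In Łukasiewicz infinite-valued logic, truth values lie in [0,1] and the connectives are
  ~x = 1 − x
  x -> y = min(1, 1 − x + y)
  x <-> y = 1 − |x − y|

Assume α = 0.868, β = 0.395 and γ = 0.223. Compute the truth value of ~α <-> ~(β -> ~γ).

~α = 1 − 0.868 = 0.132
~γ = 1 − 0.223 = 0.777
β -> ~γ = min(1, 1 − 0.395 + 0.777) = min(1, 1.382) = 1.000
~(β -> ~γ) = 1 − 1.000 = 0.000
~α <-> ~(β -> ~γ) = 1 − |0.132 − 0.000| = 1 − 0.132 = 0.868

0.868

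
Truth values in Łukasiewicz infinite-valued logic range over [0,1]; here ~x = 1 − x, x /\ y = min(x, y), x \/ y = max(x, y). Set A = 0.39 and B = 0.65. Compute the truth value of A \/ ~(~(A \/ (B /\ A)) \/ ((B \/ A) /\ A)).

B /\ A = min(0.65, 0.39) = 0.39
A \/ (B /\ A) = max(0.39, 0.39) = 0.39
~(A \/ (B /\ A)) = 1 − 0.39 = 0.61
B \/ A = max(0.65, 0.39) = 0.65
(B \/ A) /\ A = min(0.65, 0.39) = 0.39
~(A \/ (B /\ A)) \/ ((B \/ A) /\ A) = max(0.61, 0.39) = 0.61
~(~(A \/ (B /\ A)) \/ ((B \/ A) /\ A)) = 1 − 0.61 = 0.39
A \/ ~(~(A \/ (B /\ A)) \/ ((B \/ A) /\ A)) = max(0.39, 0.39) = 0.39

0.39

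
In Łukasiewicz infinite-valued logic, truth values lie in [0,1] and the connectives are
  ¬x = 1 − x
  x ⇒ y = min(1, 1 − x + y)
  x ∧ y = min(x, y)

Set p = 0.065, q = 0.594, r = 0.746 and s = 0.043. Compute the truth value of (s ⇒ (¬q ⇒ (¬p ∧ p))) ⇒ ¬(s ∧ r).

¬q = 1 − 0.594 = 0.406
¬p = 1 − 0.065 = 0.935
¬p ∧ p = min(0.935, 0.065) = 0.065
¬q ⇒ (¬p ∧ p) = min(1, 1 − 0.406 + 0.065) = min(1, 0.659) = 0.659
s ⇒ (¬q ⇒ (¬p ∧ p)) = min(1, 1 − 0.043 + 0.659) = min(1, 1.616) = 1.000
s ∧ r = min(0.043, 0.746) = 0.043
¬(s ∧ r) = 1 − 0.043 = 0.957
(s ⇒ (¬q ⇒ (¬p ∧ p))) ⇒ ¬(s ∧ r) = min(1, 1 − 1.000 + 0.957) = min(1, 0.957) = 0.957

0.957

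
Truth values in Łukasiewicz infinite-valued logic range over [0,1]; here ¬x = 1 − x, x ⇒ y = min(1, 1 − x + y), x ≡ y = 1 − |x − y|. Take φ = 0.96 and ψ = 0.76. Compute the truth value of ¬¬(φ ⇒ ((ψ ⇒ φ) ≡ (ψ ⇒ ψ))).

1.00

ψ ⇒ φ = min(1, 1 − 0.76 + 0.96) = min(1, 1.20) = 1.00
ψ ⇒ ψ = min(1, 1 − 0.76 + 0.76) = min(1, 1.00) = 1.00
(ψ ⇒ φ) ≡ (ψ ⇒ ψ) = 1 − |1.00 − 1.00| = 1 − 0.00 = 1.00
φ ⇒ ((ψ ⇒ φ) ≡ (ψ ⇒ ψ)) = min(1, 1 − 0.96 + 1.00) = min(1, 1.04) = 1.00
¬(φ ⇒ ((ψ ⇒ φ) ≡ (ψ ⇒ ψ))) = 1 − 1.00 = 0.00
¬¬(φ ⇒ ((ψ ⇒ φ) ≡ (ψ ⇒ ψ))) = 1 − 0.00 = 1.00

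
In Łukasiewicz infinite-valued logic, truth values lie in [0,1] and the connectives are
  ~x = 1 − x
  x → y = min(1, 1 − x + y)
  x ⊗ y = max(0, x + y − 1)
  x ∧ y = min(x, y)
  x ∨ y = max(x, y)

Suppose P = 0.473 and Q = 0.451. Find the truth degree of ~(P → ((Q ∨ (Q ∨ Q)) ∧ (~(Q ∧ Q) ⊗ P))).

Q ∨ Q = max(0.451, 0.451) = 0.451
Q ∨ (Q ∨ Q) = max(0.451, 0.451) = 0.451
Q ∧ Q = min(0.451, 0.451) = 0.451
~(Q ∧ Q) = 1 − 0.451 = 0.549
~(Q ∧ Q) ⊗ P = max(0, 0.549 + 0.473 − 1) = max(0, 0.022) = 0.022
(Q ∨ (Q ∨ Q)) ∧ (~(Q ∧ Q) ⊗ P) = min(0.451, 0.022) = 0.022
P → ((Q ∨ (Q ∨ Q)) ∧ (~(Q ∧ Q) ⊗ P)) = min(1, 1 − 0.473 + 0.022) = min(1, 0.549) = 0.549
~(P → ((Q ∨ (Q ∨ Q)) ∧ (~(Q ∧ Q) ⊗ P))) = 1 − 0.549 = 0.451

0.451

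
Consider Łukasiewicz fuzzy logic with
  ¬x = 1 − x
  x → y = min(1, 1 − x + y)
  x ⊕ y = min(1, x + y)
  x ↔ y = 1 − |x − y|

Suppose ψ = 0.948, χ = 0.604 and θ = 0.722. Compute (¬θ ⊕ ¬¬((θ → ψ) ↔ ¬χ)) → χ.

¬θ = 1 − 0.722 = 0.278
θ → ψ = min(1, 1 − 0.722 + 0.948) = min(1, 1.226) = 1.000
¬χ = 1 − 0.604 = 0.396
(θ → ψ) ↔ ¬χ = 1 − |1.000 − 0.396| = 1 − 0.604 = 0.396
¬((θ → ψ) ↔ ¬χ) = 1 − 0.396 = 0.604
¬¬((θ → ψ) ↔ ¬χ) = 1 − 0.604 = 0.396
¬θ ⊕ ¬¬((θ → ψ) ↔ ¬χ) = min(1, 0.278 + 0.396) = min(1, 0.674) = 0.674
(¬θ ⊕ ¬¬((θ → ψ) ↔ ¬χ)) → χ = min(1, 1 − 0.674 + 0.604) = min(1, 0.930) = 0.930

0.930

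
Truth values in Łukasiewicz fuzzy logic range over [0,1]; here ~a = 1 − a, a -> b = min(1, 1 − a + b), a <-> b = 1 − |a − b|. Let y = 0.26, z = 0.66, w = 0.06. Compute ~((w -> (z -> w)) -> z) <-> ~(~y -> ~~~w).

0.66

z -> w = min(1, 1 − 0.66 + 0.06) = min(1, 0.40) = 0.40
w -> (z -> w) = min(1, 1 − 0.06 + 0.40) = min(1, 1.34) = 1.00
(w -> (z -> w)) -> z = min(1, 1 − 1.00 + 0.66) = min(1, 0.66) = 0.66
~((w -> (z -> w)) -> z) = 1 − 0.66 = 0.34
~y = 1 − 0.26 = 0.74
~w = 1 − 0.06 = 0.94
~~w = 1 − 0.94 = 0.06
~~~w = 1 − 0.06 = 0.94
~y -> ~~~w = min(1, 1 − 0.74 + 0.94) = min(1, 1.20) = 1.00
~(~y -> ~~~w) = 1 − 1.00 = 0.00
~((w -> (z -> w)) -> z) <-> ~(~y -> ~~~w) = 1 − |0.34 − 0.00| = 1 − 0.34 = 0.66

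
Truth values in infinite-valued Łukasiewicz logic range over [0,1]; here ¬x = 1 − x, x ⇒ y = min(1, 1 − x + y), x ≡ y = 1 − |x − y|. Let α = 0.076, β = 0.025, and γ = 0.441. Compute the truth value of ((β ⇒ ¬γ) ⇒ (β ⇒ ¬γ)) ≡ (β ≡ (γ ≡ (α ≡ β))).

¬γ = 1 − 0.441 = 0.559
β ⇒ ¬γ = min(1, 1 − 0.025 + 0.559) = min(1, 1.534) = 1.000
(β ⇒ ¬γ) ⇒ (β ⇒ ¬γ) = min(1, 1 − 1.000 + 1.000) = min(1, 1.000) = 1.000
α ≡ β = 1 − |0.076 − 0.025| = 1 − 0.051 = 0.949
γ ≡ (α ≡ β) = 1 − |0.441 − 0.949| = 1 − 0.508 = 0.492
β ≡ (γ ≡ (α ≡ β)) = 1 − |0.025 − 0.492| = 1 − 0.467 = 0.533
((β ⇒ ¬γ) ⇒ (β ⇒ ¬γ)) ≡ (β ≡ (γ ≡ (α ≡ β))) = 1 − |1.000 − 0.533| = 1 − 0.467 = 0.533

0.533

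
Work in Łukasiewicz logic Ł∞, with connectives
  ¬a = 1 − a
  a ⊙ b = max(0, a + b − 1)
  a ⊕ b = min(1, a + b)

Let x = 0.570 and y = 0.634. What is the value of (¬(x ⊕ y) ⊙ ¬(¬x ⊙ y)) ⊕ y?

0.634

x ⊕ y = min(1, 0.570 + 0.634) = min(1, 1.204) = 1.000
¬(x ⊕ y) = 1 − 1.000 = 0.000
¬x = 1 − 0.570 = 0.430
¬x ⊙ y = max(0, 0.430 + 0.634 − 1) = max(0, 0.064) = 0.064
¬(¬x ⊙ y) = 1 − 0.064 = 0.936
¬(x ⊕ y) ⊙ ¬(¬x ⊙ y) = max(0, 0.000 + 0.936 − 1) = max(0, -0.064) = 0.000
(¬(x ⊕ y) ⊙ ¬(¬x ⊙ y)) ⊕ y = min(1, 0.000 + 0.634) = min(1, 0.634) = 0.634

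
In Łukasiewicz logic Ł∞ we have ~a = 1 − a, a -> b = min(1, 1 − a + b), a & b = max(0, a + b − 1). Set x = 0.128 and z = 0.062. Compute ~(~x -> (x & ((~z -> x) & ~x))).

0.872

~x = 1 − 0.128 = 0.872
~z = 1 − 0.062 = 0.938
~z -> x = min(1, 1 − 0.938 + 0.128) = min(1, 0.190) = 0.190
(~z -> x) & ~x = max(0, 0.190 + 0.872 − 1) = max(0, 0.062) = 0.062
x & ((~z -> x) & ~x) = max(0, 0.128 + 0.062 − 1) = max(0, -0.810) = 0.000
~x -> (x & ((~z -> x) & ~x)) = min(1, 1 − 0.872 + 0.000) = min(1, 0.128) = 0.128
~(~x -> (x & ((~z -> x) & ~x))) = 1 − 0.128 = 0.872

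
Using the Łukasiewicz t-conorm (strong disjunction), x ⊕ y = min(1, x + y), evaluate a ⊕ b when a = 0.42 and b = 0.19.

a ⊕ b = min(1, 0.42 + 0.19) = min(1, 0.61) = 0.61
For comparison, the Gödel t-conorm max(x, y) would give 0.42.

0.61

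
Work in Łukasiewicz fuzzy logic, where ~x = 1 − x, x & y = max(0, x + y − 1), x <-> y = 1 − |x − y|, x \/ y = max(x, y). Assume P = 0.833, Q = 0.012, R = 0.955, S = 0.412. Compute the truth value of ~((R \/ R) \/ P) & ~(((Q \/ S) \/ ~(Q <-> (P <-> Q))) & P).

R \/ R = max(0.955, 0.955) = 0.955
(R \/ R) \/ P = max(0.955, 0.833) = 0.955
~((R \/ R) \/ P) = 1 − 0.955 = 0.045
Q \/ S = max(0.012, 0.412) = 0.412
P <-> Q = 1 − |0.833 − 0.012| = 1 − 0.821 = 0.179
Q <-> (P <-> Q) = 1 − |0.012 − 0.179| = 1 − 0.167 = 0.833
~(Q <-> (P <-> Q)) = 1 − 0.833 = 0.167
(Q \/ S) \/ ~(Q <-> (P <-> Q)) = max(0.412, 0.167) = 0.412
((Q \/ S) \/ ~(Q <-> (P <-> Q))) & P = max(0, 0.412 + 0.833 − 1) = max(0, 0.245) = 0.245
~(((Q \/ S) \/ ~(Q <-> (P <-> Q))) & P) = 1 − 0.245 = 0.755
~((R \/ R) \/ P) & ~(((Q \/ S) \/ ~(Q <-> (P <-> Q))) & P) = max(0, 0.045 + 0.755 − 1) = max(0, -0.200) = 0.000

0.000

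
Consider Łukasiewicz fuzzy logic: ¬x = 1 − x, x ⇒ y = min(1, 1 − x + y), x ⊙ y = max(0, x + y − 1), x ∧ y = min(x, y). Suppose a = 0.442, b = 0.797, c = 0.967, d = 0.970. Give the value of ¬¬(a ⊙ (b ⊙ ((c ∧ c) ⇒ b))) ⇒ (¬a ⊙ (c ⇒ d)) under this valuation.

c ∧ c = min(0.967, 0.967) = 0.967
(c ∧ c) ⇒ b = min(1, 1 − 0.967 + 0.797) = min(1, 0.830) = 0.830
b ⊙ ((c ∧ c) ⇒ b) = max(0, 0.797 + 0.830 − 1) = max(0, 0.627) = 0.627
a ⊙ (b ⊙ ((c ∧ c) ⇒ b)) = max(0, 0.442 + 0.627 − 1) = max(0, 0.069) = 0.069
¬(a ⊙ (b ⊙ ((c ∧ c) ⇒ b))) = 1 − 0.069 = 0.931
¬¬(a ⊙ (b ⊙ ((c ∧ c) ⇒ b))) = 1 − 0.931 = 0.069
¬a = 1 − 0.442 = 0.558
c ⇒ d = min(1, 1 − 0.967 + 0.970) = min(1, 1.003) = 1.000
¬a ⊙ (c ⇒ d) = max(0, 0.558 + 1.000 − 1) = max(0, 0.558) = 0.558
¬¬(a ⊙ (b ⊙ ((c ∧ c) ⇒ b))) ⇒ (¬a ⊙ (c ⇒ d)) = min(1, 1 − 0.069 + 0.558) = min(1, 1.489) = 1.000

1.000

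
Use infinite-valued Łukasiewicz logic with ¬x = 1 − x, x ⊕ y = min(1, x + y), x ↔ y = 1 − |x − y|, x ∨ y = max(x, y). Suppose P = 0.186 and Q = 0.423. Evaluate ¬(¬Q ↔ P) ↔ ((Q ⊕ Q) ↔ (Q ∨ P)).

0.814

¬Q = 1 − 0.423 = 0.577
¬Q ↔ P = 1 − |0.577 − 0.186| = 1 − 0.391 = 0.609
¬(¬Q ↔ P) = 1 − 0.609 = 0.391
Q ⊕ Q = min(1, 0.423 + 0.423) = min(1, 0.846) = 0.846
Q ∨ P = max(0.423, 0.186) = 0.423
(Q ⊕ Q) ↔ (Q ∨ P) = 1 − |0.846 − 0.423| = 1 − 0.423 = 0.577
¬(¬Q ↔ P) ↔ ((Q ⊕ Q) ↔ (Q ∨ P)) = 1 − |0.391 − 0.577| = 1 − 0.186 = 0.814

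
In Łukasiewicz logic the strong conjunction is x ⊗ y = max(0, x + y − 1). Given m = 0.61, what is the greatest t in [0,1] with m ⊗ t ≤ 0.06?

The residuum of the Łukasiewicz t-norm gives the supremum: min(1, 1 − 0.61 + 0.06).
1 − 0.61 + 0.06 = 0.45, so t = min(1, 0.45) = 0.45.
Check: 0.61 ⊗ 0.45 = max(0, 0.06) = 0.06 ≤ 0.06.

0.45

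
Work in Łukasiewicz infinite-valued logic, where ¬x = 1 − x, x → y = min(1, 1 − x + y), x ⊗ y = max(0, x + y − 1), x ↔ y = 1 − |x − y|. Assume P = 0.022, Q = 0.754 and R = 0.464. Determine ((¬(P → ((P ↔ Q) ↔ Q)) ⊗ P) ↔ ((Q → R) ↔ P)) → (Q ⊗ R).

0.530

P ↔ Q = 1 − |0.022 − 0.754| = 1 − 0.732 = 0.268
(P ↔ Q) ↔ Q = 1 − |0.268 − 0.754| = 1 − 0.486 = 0.514
P → ((P ↔ Q) ↔ Q) = min(1, 1 − 0.022 + 0.514) = min(1, 1.492) = 1.000
¬(P → ((P ↔ Q) ↔ Q)) = 1 − 1.000 = 0.000
¬(P → ((P ↔ Q) ↔ Q)) ⊗ P = max(0, 0.000 + 0.022 − 1) = max(0, -0.978) = 0.000
Q → R = min(1, 1 − 0.754 + 0.464) = min(1, 0.710) = 0.710
(Q → R) ↔ P = 1 − |0.710 − 0.022| = 1 − 0.688 = 0.312
(¬(P → ((P ↔ Q) ↔ Q)) ⊗ P) ↔ ((Q → R) ↔ P) = 1 − |0.000 − 0.312| = 1 − 0.312 = 0.688
Q ⊗ R = max(0, 0.754 + 0.464 − 1) = max(0, 0.218) = 0.218
((¬(P → ((P ↔ Q) ↔ Q)) ⊗ P) ↔ ((Q → R) ↔ P)) → (Q ⊗ R) = min(1, 1 − 0.688 + 0.218) = min(1, 0.530) = 0.530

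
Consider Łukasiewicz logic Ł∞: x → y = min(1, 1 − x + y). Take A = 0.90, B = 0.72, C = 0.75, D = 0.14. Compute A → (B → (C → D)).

C → D = min(1, 1 − 0.75 + 0.14) = min(1, 0.39) = 0.39
B → (C → D) = min(1, 1 − 0.72 + 0.39) = min(1, 0.67) = 0.67
A → (B → (C → D)) = min(1, 1 − 0.90 + 0.67) = min(1, 0.77) = 0.77

0.77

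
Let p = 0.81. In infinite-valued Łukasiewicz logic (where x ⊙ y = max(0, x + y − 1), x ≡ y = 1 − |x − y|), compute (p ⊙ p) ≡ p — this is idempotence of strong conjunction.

p ⊙ p = max(0, 0.81 + 0.81 − 1) = max(0, 0.62) = 0.62
(p ⊙ p) ≡ p = 1 − |0.62 − 0.81| = 1 − 0.19 = 0.81
(The value 0.81 < 1 shows this instance is not satisfied; fails in Ł∞ since a ⊗ a = max(0, 2a−1) ≠ a in general.)

0.81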